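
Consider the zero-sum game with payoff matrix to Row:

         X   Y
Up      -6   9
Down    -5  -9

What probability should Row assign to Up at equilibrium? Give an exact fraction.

Row minima: Up → -6, Down → -9; maximin = -6.
Column maxima: X → -5, Y → 9; minimax = -5.
-6 ≠ -5, so there is no saddle point; optimal play is mixed.
Let Row play Up with probability p. Expected payoff against X: (-6)p + (-5)(1−p) = −p − 5; against Y: 9p + (-9)(1−p) = 18p − 9.
Setting these equal: −p − 5 = 18p − 9 ⇒ −19p = -4 ⇒ p = 4/19, and the value is (-1)·(4/19) − 5 = -99/19.
For Column: with q = P(X), equating Up's and Down's payoffs gives −15q + 9 = 4q − 9 ⇒ q = 18/19.

4/19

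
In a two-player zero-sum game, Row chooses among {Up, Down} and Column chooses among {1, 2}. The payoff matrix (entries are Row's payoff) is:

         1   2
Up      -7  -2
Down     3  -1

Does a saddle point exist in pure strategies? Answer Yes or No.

Yes

Row minima: Up → -7, Down → -1; maximin = -1.
Column maxima: 1 → 3, 2 → -1; minimax = -1.
maximin = minimax = -1, so a saddle point exists.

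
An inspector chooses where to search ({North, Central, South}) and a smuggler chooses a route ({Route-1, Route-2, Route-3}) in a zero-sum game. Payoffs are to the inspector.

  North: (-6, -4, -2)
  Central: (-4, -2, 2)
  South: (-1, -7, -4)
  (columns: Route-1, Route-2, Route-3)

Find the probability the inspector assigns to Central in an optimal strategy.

3/4

Row minima: North → -6, Central → -4, South → -7; maximin = -4.
Column maxima: Route-1 → -1, Route-2 → -2, Route-3 → 2; minimax = -2.
-4 ≠ -2, so there is no saddle point; optimal play is mixed.
North is strictly dominated by Central, so the inspector never plays it.
Route-3 is strictly dominated by Route-2 (it gives the inspector strictly more in every row), so the smuggler never plays it.
On the remaining 2×2 (Central, South vs Route-1, Route-2):
Let the inspector play Central with probability p. Expected payoff against Route-1: (-4)p + (-1)(1−p) = −3p − 1; against Route-2: (-2)p + (-7)(1−p) = 5p − 7.
Setting these equal: −3p − 1 = 5p − 7 ⇒ −8p = -6 ⇒ p = 3/4, and the value is (-3)·(3/4) − 1 = -13/4.
For the smuggler: with q = P(Route-1), equating Central's and South's payoffs gives −2q − 2 = 6q − 7 ⇒ q = 5/8.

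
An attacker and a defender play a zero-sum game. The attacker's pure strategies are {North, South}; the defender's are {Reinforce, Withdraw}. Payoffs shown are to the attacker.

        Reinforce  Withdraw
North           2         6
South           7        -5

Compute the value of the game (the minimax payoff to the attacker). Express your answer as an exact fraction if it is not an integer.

Row minima: North → 2, South → -5; maximin = 2.
Column maxima: Reinforce → 7, Withdraw → 6; minimax = 6.
2 ≠ 6, so there is no saddle point; optimal play is mixed.
Let the attacker play North with probability p. Expected payoff against Reinforce: 2p + 7(1−p) = −5p + 7; against Withdraw: 6p + (-5)(1−p) = 11p − 5.
Setting these equal: −5p + 7 = 11p − 5 ⇒ −16p = -12 ⇒ p = 3/4, and the value is (-5)·(3/4) + 7 = 13/4.
For the defender: with q = P(Reinforce), equating North's and South's payoffs gives −4q + 6 = 12q − 5 ⇒ q = 11/16.

13/4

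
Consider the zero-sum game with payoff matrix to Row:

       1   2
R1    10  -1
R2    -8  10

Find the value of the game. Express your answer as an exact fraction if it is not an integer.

92/29

Row minima: R1 → -1, R2 → -8; maximin = -1.
Column maxima: 1 → 10, 2 → 10; minimax = 10.
-1 ≠ 10, so there is no saddle point; optimal play is mixed.
Let Row play R1 with probability p. Expected payoff against 1: 10p + (-8)(1−p) = 18p − 8; against 2: (-1)p + 10(1−p) = −11p + 10.
Setting these equal: 18p − 8 = −11p + 10 ⇒ 29p = 18 ⇒ p = 18/29, and the value is (18)·(18/29) − 8 = 92/29.
For Column: with q = P(1), equating R1's and R2's payoffs gives 11q − 1 = −18q + 10 ⇒ q = 11/29.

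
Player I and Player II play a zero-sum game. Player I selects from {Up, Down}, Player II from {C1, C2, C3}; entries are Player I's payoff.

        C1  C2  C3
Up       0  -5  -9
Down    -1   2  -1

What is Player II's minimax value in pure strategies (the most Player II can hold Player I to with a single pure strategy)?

Column maxima: C1 → 0, C2 → 2, C3 → -1.
The smallest of these is -1.

-1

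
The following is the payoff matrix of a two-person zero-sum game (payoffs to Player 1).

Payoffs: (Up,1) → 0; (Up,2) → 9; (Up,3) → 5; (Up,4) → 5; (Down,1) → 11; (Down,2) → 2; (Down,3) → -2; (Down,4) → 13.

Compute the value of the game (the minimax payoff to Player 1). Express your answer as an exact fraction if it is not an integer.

Row minima: Up → 0, Down → -2; maximin = 0.
Column maxima: 1 → 11, 2 → 9, 3 → 5, 4 → 13; minimax = 5.
0 ≠ 5, so there is no saddle point; optimal play is mixed.
2 is strictly dominated by 3 (it gives Player 1 strictly more in every row), so Player 2 never plays it.
4 is strictly dominated by 1 (it gives Player 1 strictly more in every row), so Player 2 never plays it.
On the remaining 2×2 (Up, Down vs 1, 3):
Let Player 1 play Up with probability p. Expected payoff against 1: 0p + 11(1−p) = −11p + 11; against 3: 5p + (-2)(1−p) = 7p − 2.
Setting these equal: −11p + 11 = 7p − 2 ⇒ −18p = -13 ⇒ p = 13/18, and the value is (-11)·(13/18) + 11 = 55/18.
For Player 2: with q = P(1), equating Up's and Down's payoffs gives −5q + 5 = 13q − 2 ⇒ q = 7/18.

55/18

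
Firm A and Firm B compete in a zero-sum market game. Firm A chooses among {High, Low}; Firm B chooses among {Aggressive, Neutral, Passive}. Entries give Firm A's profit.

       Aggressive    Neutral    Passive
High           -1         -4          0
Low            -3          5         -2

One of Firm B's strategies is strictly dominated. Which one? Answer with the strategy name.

Passive

Aggressive holds Firm A's payoff strictly below Passive in every row: -1 < 0, -3 < -2.
So Passive is strictly dominated for Firm B.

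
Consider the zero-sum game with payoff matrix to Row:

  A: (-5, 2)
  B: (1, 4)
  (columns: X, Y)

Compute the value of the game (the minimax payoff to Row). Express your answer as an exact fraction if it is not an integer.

Row minima: A → -5, B → 1; maximin = 1.
Column maxima: X → 1, Y → 4; minimax = 1.
Since maximin = minimax = 1, there is a saddle point and the value is 1.

1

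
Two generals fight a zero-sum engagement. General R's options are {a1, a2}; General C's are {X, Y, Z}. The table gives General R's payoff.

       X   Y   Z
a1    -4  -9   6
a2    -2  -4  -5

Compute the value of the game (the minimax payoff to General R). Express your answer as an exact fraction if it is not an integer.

-69/16

Row minima: a1 → -9, a2 → -5; maximin = -5.
Column maxima: X → -2, Y → -4, Z → 6; minimax = -4.
-5 ≠ -4, so there is no saddle point; optimal play is mixed.
X is strictly dominated by Y (it gives General R strictly more in every row), so General C never plays it.
On the remaining 2×2 (a1, a2 vs Y, Z):
Let General R play a1 with probability p. Expected payoff against Y: (-9)p + (-4)(1−p) = −5p − 4; against Z: 6p + (-5)(1−p) = 11p − 5.
Setting these equal: −5p − 4 = 11p − 5 ⇒ −16p = -1 ⇒ p = 1/16, and the value is (-5)·(1/16) − 4 = -69/16.
For General C: with q = P(Y), equating a1's and a2's payoffs gives −15q + 6 = q − 5 ⇒ q = 11/16.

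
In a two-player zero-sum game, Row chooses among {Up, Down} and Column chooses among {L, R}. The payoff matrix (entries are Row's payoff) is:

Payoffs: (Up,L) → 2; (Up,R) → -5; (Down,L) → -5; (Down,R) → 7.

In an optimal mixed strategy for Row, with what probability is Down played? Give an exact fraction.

Row minima: Up → -5, Down → -5; maximin = -5.
Column maxima: L → 2, R → 7; minimax = 2.
-5 ≠ 2, so there is no saddle point; optimal play is mixed.
Let Row play Up with probability p. Expected payoff against L: 2p + (-5)(1−p) = 7p − 5; against R: (-5)p + 7(1−p) = −12p + 7.
Setting these equal: 7p − 5 = −12p + 7 ⇒ 19p = 12 ⇒ p = 12/19, and the value is (7)·(12/19) − 5 = -11/19.
For Column: with q = P(L), equating Up's and Down's payoffs gives 7q − 5 = −12q + 7 ⇒ q = 12/19.

7/19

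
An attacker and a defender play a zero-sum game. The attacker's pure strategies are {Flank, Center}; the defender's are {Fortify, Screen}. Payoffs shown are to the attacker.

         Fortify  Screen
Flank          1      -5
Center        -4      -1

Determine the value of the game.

Row minima: Flank → -5, Center → -4; maximin = -4.
Column maxima: Fortify → 1, Screen → -1; minimax = -1.
-4 ≠ -1, so there is no saddle point; optimal play is mixed.
Let the attacker play Flank with probability p. Expected payoff against Fortify: 1p + (-4)(1−p) = 5p − 4; against Screen: (-5)p + (-1)(1−p) = −4p − 1.
Setting these equal: 5p − 4 = −4p − 1 ⇒ 9p = 3 ⇒ p = 1/3, and the value is (5)·(1/3) − 4 = -7/3.
For the defender: with q = P(Fortify), equating Flank's and Center's payoffs gives 6q − 5 = −3q − 1 ⇒ q = 4/9.

-7/3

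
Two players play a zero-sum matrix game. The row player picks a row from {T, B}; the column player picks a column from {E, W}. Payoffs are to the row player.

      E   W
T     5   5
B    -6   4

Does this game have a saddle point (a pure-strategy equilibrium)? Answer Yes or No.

Yes

Row minima: T → 5, B → -6; maximin = 5.
Column maxima: E → 5, W → 5; minimax = 5.
maximin = minimax = 5, so a saddle point exists.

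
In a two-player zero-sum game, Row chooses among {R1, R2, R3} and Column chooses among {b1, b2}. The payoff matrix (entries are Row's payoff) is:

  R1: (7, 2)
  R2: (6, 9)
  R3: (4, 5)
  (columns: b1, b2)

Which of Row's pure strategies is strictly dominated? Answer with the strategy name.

R3

R2 gives a strictly higher payoff than R3 against every column: 6 > 4, 9 > 5.
So R3 is strictly dominated and Row never plays it.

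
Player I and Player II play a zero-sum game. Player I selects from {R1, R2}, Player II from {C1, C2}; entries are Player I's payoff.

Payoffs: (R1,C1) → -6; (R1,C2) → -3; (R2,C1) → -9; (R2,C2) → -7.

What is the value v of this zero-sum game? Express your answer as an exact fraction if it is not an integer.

Row minima: R1 → -6, R2 → -9; maximin = -6.
Column maxima: C1 → -6, C2 → -3; minimax = -6.
Since maximin = minimax = -6, there is a saddle point and the value is -6.

-6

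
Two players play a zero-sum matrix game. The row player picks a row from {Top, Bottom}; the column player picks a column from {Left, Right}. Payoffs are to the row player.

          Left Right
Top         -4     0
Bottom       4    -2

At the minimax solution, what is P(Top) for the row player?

3/5

Row minima: Top → -4, Bottom → -2; maximin = -2.
Column maxima: Left → 4, Right → 0; minimax = 0.
-2 ≠ 0, so there is no saddle point; optimal play is mixed.
Let the row player play Top with probability p. Expected payoff against Left: (-4)p + 4(1−p) = −8p + 4; against Right: 0p + (-2)(1−p) = 2p − 2.
Setting these equal: −8p + 4 = 2p − 2 ⇒ −10p = -6 ⇒ p = 3/5, and the value is (-8)·(3/5) + 4 = -4/5.
For the column player: with q = P(Left), equating Top's and Bottom's payoffs gives −4q = 6q − 2 ⇒ q = 1/5.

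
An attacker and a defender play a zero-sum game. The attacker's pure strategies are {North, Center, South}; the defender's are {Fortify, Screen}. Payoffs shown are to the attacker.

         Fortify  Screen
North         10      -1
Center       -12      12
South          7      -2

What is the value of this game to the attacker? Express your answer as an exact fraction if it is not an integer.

Row minima: North → -1, Center → -12, South → -2; maximin = -1.
Column maxima: Fortify → 10, Screen → 12; minimax = 10.
-1 ≠ 10, so there is no saddle point; optimal play is mixed.
South is strictly dominated by North, so the attacker never plays it.
On the remaining 2×2 (North, Center vs Fortify, Screen):
Let the attacker play North with probability p. Expected payoff against Fortify: 10p + (-12)(1−p) = 22p − 12; against Screen: (-1)p + 12(1−p) = −13p + 12.
Setting these equal: 22p − 12 = −13p + 12 ⇒ 35p = 24 ⇒ p = 24/35, and the value is (22)·(24/35) − 12 = 108/35.
For the defender: with q = P(Fortify), equating North's and Center's payoffs gives 11q − 1 = −24q + 12 ⇒ q = 13/35.

108/35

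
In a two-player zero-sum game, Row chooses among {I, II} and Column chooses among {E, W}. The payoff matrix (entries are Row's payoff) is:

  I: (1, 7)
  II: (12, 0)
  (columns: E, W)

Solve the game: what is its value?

Row minima: I → 1, II → 0; maximin = 1.
Column maxima: E → 12, W → 7; minimax = 7.
1 ≠ 7, so there is no saddle point; optimal play is mixed.
Let Row play I with probability p. Expected payoff against E: 1p + 12(1−p) = −11p + 12; against W: 7p + 0(1−p) = 7p.
Setting these equal: −11p + 12 = 7p ⇒ −18p = -12 ⇒ p = 2/3, and the value is (-11)·(2/3) + 12 = 14/3.
For Column: with q = P(E), equating I's and II's payoffs gives −6q + 7 = 12q ⇒ q = 7/18.

14/3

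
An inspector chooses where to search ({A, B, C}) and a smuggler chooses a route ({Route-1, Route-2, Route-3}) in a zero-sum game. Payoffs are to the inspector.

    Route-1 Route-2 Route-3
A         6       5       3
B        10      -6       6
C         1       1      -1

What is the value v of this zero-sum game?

Row minima: A → 3, B → -6, C → -1; maximin = 3.
Column maxima: Route-1 → 10, Route-2 → 5, Route-3 → 6; minimax = 5.
3 ≠ 5, so there is no saddle point; optimal play is mixed.
C is strictly dominated by A, so the inspector never plays it.
With C eliminated, Route-1 is strictly dominated by Route-2 (it gives the inspector strictly more in every remaining row), so the smuggler never plays it.
On the remaining 2×2 (A, B vs Route-2, Route-3):
Let the inspector play A with probability p. Expected payoff against Route-2: 5p + (-6)(1−p) = 11p − 6; against Route-3: 3p + 6(1−p) = −3p + 6.
Setting these equal: 11p − 6 = −3p + 6 ⇒ 14p = 12 ⇒ p = 6/7, and the value is (11)·(6/7) − 6 = 24/7.
For the smuggler: with q = P(Route-2), equating A's and B's payoffs gives 2q + 3 = −12q + 6 ⇒ q = 3/14.

24/7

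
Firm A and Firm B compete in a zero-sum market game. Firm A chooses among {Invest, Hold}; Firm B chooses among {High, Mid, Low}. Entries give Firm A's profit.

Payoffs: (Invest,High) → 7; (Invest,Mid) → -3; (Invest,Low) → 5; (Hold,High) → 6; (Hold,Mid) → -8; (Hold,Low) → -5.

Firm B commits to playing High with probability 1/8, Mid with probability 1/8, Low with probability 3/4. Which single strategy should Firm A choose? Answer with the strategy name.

Expected payoff of Invest: (1/8)·7 + (1/8)·(-3) + (3/4)·5 = 17/4.
Expected payoff of Hold: (1/8)·6 + (1/8)·(-8) + (3/4)·(-5) = -4.
The largest is 17/4, so Firm A's best response is Invest.

Invest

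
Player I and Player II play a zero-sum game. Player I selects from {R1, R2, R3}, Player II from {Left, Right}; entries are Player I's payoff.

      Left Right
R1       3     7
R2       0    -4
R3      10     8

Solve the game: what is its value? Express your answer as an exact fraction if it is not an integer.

8

Row minima: R1 → 3, R2 → -4, R3 → 8; maximin = 8.
Column maxima: Left → 10, Right → 8; minimax = 8.
Since maximin = minimax = 8, there is a saddle point and the value is 8.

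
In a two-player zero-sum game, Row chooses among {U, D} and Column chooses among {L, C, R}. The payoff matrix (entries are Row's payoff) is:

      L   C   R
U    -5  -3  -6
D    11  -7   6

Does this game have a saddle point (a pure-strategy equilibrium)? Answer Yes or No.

No

Row minima: U → -6, D → -7; maximin = -6.
Column maxima: L → 11, C → -3, R → 6; minimax = -3.
-6 ≠ -3, so no pure-strategy equilibrium exists.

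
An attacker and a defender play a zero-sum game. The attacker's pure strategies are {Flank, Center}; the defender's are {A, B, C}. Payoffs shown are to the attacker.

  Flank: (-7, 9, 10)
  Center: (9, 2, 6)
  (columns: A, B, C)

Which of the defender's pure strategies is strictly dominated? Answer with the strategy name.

B holds the attacker's payoff strictly below C in every row: 9 < 10, 2 < 6.
So C is strictly dominated for the defender.

C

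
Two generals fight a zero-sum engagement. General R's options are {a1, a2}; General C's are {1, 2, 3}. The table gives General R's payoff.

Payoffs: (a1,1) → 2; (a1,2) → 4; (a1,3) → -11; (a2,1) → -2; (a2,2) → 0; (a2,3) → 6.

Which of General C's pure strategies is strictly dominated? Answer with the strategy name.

1 holds General R's payoff strictly below 2 in every row: 2 < 4, -2 < 0.
So 2 is strictly dominated for General C.

2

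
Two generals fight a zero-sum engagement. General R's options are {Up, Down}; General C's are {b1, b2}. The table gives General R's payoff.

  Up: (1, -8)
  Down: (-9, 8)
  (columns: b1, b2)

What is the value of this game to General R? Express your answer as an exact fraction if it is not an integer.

-32/13

Row minima: Up → -8, Down → -9; maximin = -8.
Column maxima: b1 → 1, b2 → 8; minimax = 1.
-8 ≠ 1, so there is no saddle point; optimal play is mixed.
Let General R play Up with probability p. Expected payoff against b1: 1p + (-9)(1−p) = 10p − 9; against b2: (-8)p + 8(1−p) = −16p + 8.
Setting these equal: 10p − 9 = −16p + 8 ⇒ 26p = 17 ⇒ p = 17/26, and the value is (10)·(17/26) − 9 = -32/13.
For General C: with q = P(b1), equating Up's and Down's payoffs gives 9q − 8 = −17q + 8 ⇒ q = 8/13.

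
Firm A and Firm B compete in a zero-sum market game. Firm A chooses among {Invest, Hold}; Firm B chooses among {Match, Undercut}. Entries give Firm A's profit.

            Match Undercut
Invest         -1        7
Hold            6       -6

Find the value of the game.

9/5

Row minima: Invest → -1, Hold → -6; maximin = -1.
Column maxima: Match → 6, Undercut → 7; minimax = 6.
-1 ≠ 6, so there is no saddle point; optimal play is mixed.
Let Firm A play Invest with probability p. Expected payoff against Match: (-1)p + 6(1−p) = −7p + 6; against Undercut: 7p + (-6)(1−p) = 13p − 6.
Setting these equal: −7p + 6 = 13p − 6 ⇒ −20p = -12 ⇒ p = 3/5, and the value is (-7)·(3/5) + 6 = 9/5.
For Firm B: with q = P(Match), equating Invest's and Hold's payoffs gives −8q + 7 = 12q − 6 ⇒ q = 13/20.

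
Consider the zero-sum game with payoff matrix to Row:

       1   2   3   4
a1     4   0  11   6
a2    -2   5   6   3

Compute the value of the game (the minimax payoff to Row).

Row minima: a1 → 0, a2 → -2; maximin = 0.
Column maxima: 1 → 4, 2 → 5, 3 → 11, 4 → 6; minimax = 4.
0 ≠ 4, so there is no saddle point; optimal play is mixed.
3 is strictly dominated by 1 (it gives Row strictly more in every row), so Column never plays it.
4 is strictly dominated by 1 (it gives Row strictly more in every row), so Column never plays it.
On the remaining 2×2 (a1, a2 vs 1, 2):
Let Row play a1 with probability p. Expected payoff against 1: 4p + (-2)(1−p) = 6p − 2; against 2: 0p + 5(1−p) = −5p + 5.
Setting these equal: 6p − 2 = −5p + 5 ⇒ 11p = 7 ⇒ p = 7/11, and the value is (6)·(7/11) − 2 = 20/11.
For Column: with q = P(1), equating a1's and a2's payoffs gives 4q = −7q + 5 ⇒ q = 5/11.

20/11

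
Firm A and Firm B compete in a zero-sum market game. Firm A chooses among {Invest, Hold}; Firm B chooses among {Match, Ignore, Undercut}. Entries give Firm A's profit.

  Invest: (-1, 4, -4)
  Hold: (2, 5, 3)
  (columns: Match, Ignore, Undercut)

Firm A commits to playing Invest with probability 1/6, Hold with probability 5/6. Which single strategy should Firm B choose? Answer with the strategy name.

Match

If Firm B plays Match, Firm A's expected payoff is (1/6)·(-1) + (5/6)·2 = 3/2.
If Firm B plays Ignore, Firm A's expected payoff is (1/6)·4 + (5/6)·5 = 29/6.
If Firm B plays Undercut, Firm A's expected payoff is (1/6)·(-4) + (5/6)·3 = 11/6.
Firm B minimizes Firm A's payoff; the smallest is 3/2, so the best response is Match.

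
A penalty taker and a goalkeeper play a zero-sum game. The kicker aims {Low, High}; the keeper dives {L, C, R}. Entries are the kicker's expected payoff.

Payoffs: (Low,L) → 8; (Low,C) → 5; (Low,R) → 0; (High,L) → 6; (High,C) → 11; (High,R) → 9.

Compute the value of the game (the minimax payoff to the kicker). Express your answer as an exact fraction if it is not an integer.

72/11

Row minima: Low → 0, High → 6; maximin = 6.
Column maxima: L → 8, C → 11, R → 9; minimax = 8.
6 ≠ 8, so there is no saddle point; optimal play is mixed.
C is strictly dominated by R (it gives the kicker strictly more in every row), so the keeper never plays it.
On the remaining 2×2 (Low, High vs L, R):
Let the kicker play Low with probability p. Expected payoff against L: 8p + 6(1−p) = 2p + 6; against R: 0p + 9(1−p) = −9p + 9.
Setting these equal: 2p + 6 = −9p + 9 ⇒ 11p = 3 ⇒ p = 3/11, and the value is (2)·(3/11) + 6 = 72/11.
For the keeper: with q = P(L), equating Low's and High's payoffs gives 8q = −3q + 9 ⇒ q = 9/11.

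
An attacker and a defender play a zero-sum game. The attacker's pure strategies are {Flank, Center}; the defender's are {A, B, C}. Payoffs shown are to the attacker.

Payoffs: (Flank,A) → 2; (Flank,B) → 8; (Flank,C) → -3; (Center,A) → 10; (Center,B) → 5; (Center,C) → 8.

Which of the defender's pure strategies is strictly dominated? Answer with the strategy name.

C holds the attacker's payoff strictly below A in every row: -3 < 2, 8 < 10.
So A is strictly dominated for the defender.

A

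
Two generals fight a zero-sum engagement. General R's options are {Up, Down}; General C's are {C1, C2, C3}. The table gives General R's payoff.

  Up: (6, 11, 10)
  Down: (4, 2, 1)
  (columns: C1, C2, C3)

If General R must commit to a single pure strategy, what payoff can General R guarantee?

Row minima: Up → 6, Down → 1.
The best of these is 6.

6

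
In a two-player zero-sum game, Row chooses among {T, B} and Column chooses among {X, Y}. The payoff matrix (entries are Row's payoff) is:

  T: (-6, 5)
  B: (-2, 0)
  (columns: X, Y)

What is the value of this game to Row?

-2

Row minima: T → -6, B → -2; maximin = -2.
Column maxima: X → -2, Y → 5; minimax = -2.
Since maximin = minimax = -2, there is a saddle point and the value is -2.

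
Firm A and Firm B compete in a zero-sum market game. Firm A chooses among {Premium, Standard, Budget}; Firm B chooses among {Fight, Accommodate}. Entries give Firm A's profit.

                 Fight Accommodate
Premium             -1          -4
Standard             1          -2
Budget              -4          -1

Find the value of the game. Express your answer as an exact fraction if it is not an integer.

-3/2

Row minima: Premium → -4, Standard → -2, Budget → -4; maximin = -2.
Column maxima: Fight → 1, Accommodate → -1; minimax = -1.
-2 ≠ -1, so there is no saddle point; optimal play is mixed.
Premium is strictly dominated by Standard, so Firm A never plays it.
On the remaining 2×2 (Standard, Budget vs Fight, Accommodate):
Let Firm A play Standard with probability p. Expected payoff against Fight: 1p + (-4)(1−p) = 5p − 4; against Accommodate: (-2)p + (-1)(1−p) = −p − 1.
Setting these equal: 5p − 4 = −p − 1 ⇒ 6p = 3 ⇒ p = 1/2, and the value is (5)·(1/2) − 4 = -3/2.
For Firm B: with q = P(Fight), equating Standard's and Budget's payoffs gives 3q − 2 = −3q − 1 ⇒ q = 1/6.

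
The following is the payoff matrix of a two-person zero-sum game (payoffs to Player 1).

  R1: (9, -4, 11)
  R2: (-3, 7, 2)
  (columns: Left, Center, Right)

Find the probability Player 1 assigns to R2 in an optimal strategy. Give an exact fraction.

13/23

Row minima: R1 → -4, R2 → -3; maximin = -3.
Column maxima: Left → 9, Center → 7, Right → 11; minimax = 7.
-3 ≠ 7, so there is no saddle point; optimal play is mixed.
Right is strictly dominated by Left (it gives Player 1 strictly more in every row), so Player 2 never plays it.
On the remaining 2×2 (R1, R2 vs Left, Center):
Let Player 1 play R1 with probability p. Expected payoff against Left: 9p + (-3)(1−p) = 12p − 3; against Center: (-4)p + 7(1−p) = −11p + 7.
Setting these equal: 12p − 3 = −11p + 7 ⇒ 23p = 10 ⇒ p = 10/23, and the value is (12)·(10/23) − 3 = 51/23.
For Player 2: with q = P(Left), equating R1's and R2's payoffs gives 13q − 4 = −10q + 7 ⇒ q = 11/23.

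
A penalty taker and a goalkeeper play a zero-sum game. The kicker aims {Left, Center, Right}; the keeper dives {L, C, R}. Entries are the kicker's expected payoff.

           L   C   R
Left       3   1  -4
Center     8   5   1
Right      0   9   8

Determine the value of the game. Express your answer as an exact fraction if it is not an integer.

64/15

Row minima: Left → -4, Center → 1, Right → 0; maximin = 1.
Column maxima: L → 8, C → 9, R → 8; minimax = 8.
1 ≠ 8, so there is no saddle point; optimal play is mixed.
Left is strictly dominated by Center, so the kicker never plays it.
C is strictly dominated by R (it gives the kicker strictly more in every row), so the keeper never plays it.
On the remaining 2×2 (Center, Right vs L, R):
Let the kicker play Center with probability p. Expected payoff against L: 8p + 0(1−p) = 8p; against R: 1p + 8(1−p) = −7p + 8.
Setting these equal: 8p = −7p + 8 ⇒ 15p = 8 ⇒ p = 8/15, and the value is (8)·(8/15) = 64/15.
For the keeper: with q = P(L), equating Center's and Right's payoffs gives 7q + 1 = −8q + 8 ⇒ q = 7/15.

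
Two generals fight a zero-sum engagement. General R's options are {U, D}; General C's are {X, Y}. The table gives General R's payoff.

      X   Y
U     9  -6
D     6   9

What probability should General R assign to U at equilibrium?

1/6

Row minima: U → -6, D → 6; maximin = 6.
Column maxima: X → 9, Y → 9; minimax = 9.
6 ≠ 9, so there is no saddle point; optimal play is mixed.
Let General R play U with probability p. Expected payoff against X: 9p + 6(1−p) = 3p + 6; against Y: (-6)p + 9(1−p) = −15p + 9.
Setting these equal: 3p + 6 = −15p + 9 ⇒ 18p = 3 ⇒ p = 1/6, and the value is (3)·(1/6) + 6 = 13/2.
For General C: with q = P(X), equating U's and D's payoffs gives 15q − 6 = −3q + 9 ⇒ q = 5/6.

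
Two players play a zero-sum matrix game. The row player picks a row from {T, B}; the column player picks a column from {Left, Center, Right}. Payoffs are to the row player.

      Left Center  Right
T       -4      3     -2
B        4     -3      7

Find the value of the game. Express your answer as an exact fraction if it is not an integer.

Row minima: T → -4, B → -3; maximin = -3.
Column maxima: Left → 4, Center → 3, Right → 7; minimax = 3.
-3 ≠ 3, so there is no saddle point; optimal play is mixed.
Right is strictly dominated by Left (it gives the row player strictly more in every row), so the column player never plays it.
On the remaining 2×2 (T, B vs Left, Center):
Let the row player play T with probability p. Expected payoff against Left: (-4)p + 4(1−p) = −8p + 4; against Center: 3p + (-3)(1−p) = 6p − 3.
Setting these equal: −8p + 4 = 6p − 3 ⇒ −14p = -7 ⇒ p = 1/2, and the value is (-8)·(1/2) + 4 = 0.
For the column player: with q = P(Left), equating T's and B's payoffs gives −7q + 3 = 7q − 3 ⇒ q = 3/7.

0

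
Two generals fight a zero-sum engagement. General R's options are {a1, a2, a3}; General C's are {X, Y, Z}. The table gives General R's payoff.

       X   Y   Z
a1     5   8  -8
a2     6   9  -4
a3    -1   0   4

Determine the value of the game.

4/3

Row minima: a1 → -8, a2 → -4, a3 → -1; maximin = -1.
Column maxima: X → 6, Y → 9, Z → 4; minimax = 4.
-1 ≠ 4, so there is no saddle point; optimal play is mixed.
a1 is strictly dominated by a2, so General R never plays it.
Y is strictly dominated by X (it gives General R strictly more in every row), so General C never plays it.
On the remaining 2×2 (a2, a3 vs X, Z):
Let General R play a2 with probability p. Expected payoff against X: 6p + (-1)(1−p) = 7p − 1; against Z: (-4)p + 4(1−p) = −8p + 4.
Setting these equal: 7p − 1 = −8p + 4 ⇒ 15p = 5 ⇒ p = 1/3, and the value is (7)·(1/3) − 1 = 4/3.
For General C: with q = P(X), equating a2's and a3's payoffs gives 10q − 4 = −5q + 4 ⇒ q = 8/15.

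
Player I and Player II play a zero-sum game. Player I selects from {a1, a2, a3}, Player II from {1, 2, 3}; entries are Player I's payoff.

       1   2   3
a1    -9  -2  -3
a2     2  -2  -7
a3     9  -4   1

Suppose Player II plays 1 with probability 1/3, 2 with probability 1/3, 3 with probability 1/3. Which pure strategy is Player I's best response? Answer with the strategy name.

Expected payoff of a1: (1/3)·(-9) + (1/3)·(-2) + (1/3)·(-3) = -14/3.
Expected payoff of a2: (1/3)·2 + (1/3)·(-2) + (1/3)·(-7) = -7/3.
Expected payoff of a3: (1/3)·9 + (1/3)·(-4) + (1/3)·1 = 2.
The largest is 2, so Player I's best response is a3.

a3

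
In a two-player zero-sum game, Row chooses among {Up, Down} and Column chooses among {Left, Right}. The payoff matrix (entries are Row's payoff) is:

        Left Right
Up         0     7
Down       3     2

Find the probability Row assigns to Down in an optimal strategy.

Row minima: Up → 0, Down → 2; maximin = 2.
Column maxima: Left → 3, Right → 7; minimax = 3.
2 ≠ 3, so there is no saddle point; optimal play is mixed.
Let Row play Up with probability p. Expected payoff against Left: 0p + 3(1−p) = −3p + 3; against Right: 7p + 2(1−p) = 5p + 2.
Setting these equal: −3p + 3 = 5p + 2 ⇒ −8p = -1 ⇒ p = 1/8, and the value is (-3)·(1/8) + 3 = 21/8.
For Column: with q = P(Left), equating Up's and Down's payoffs gives −7q + 7 = q + 2 ⇒ q = 5/8.

7/8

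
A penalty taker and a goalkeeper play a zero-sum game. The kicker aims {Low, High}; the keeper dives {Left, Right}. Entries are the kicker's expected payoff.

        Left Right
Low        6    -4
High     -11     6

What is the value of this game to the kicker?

-8/27

Row minima: Low → -4, High → -11; maximin = -4.
Column maxima: Left → 6, Right → 6; minimax = 6.
-4 ≠ 6, so there is no saddle point; optimal play is mixed.
Let the kicker play Low with probability p. Expected payoff against Left: 6p + (-11)(1−p) = 17p − 11; against Right: (-4)p + 6(1−p) = −10p + 6.
Setting these equal: 17p − 11 = −10p + 6 ⇒ 27p = 17 ⇒ p = 17/27, and the value is (17)·(17/27) − 11 = -8/27.
For the keeper: with q = P(Left), equating Low's and High's payoffs gives 10q − 4 = −17q + 6 ⇒ q = 10/27.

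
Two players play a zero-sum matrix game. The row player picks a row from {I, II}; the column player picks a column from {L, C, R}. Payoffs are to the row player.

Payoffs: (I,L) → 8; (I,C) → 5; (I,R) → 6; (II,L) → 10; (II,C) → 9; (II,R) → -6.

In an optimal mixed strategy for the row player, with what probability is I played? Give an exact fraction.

Row minima: I → 5, II → -6; maximin = 5.
Column maxima: L → 10, C → 9, R → 6; minimax = 6.
5 ≠ 6, so there is no saddle point; optimal play is mixed.
L is strictly dominated by C (it gives the row player strictly more in every row), so the column player never plays it.
On the remaining 2×2 (I, II vs C, R):
Let the row player play I with probability p. Expected payoff against C: 5p + 9(1−p) = −4p + 9; against R: 6p + (-6)(1−p) = 12p − 6.
Setting these equal: −4p + 9 = 12p − 6 ⇒ −16p = -15 ⇒ p = 15/16, and the value is (-4)·(15/16) + 9 = 21/4.
For the column player: with q = P(C), equating I's and II's payoffs gives −q + 6 = 15q − 6 ⇒ q = 3/4.

15/16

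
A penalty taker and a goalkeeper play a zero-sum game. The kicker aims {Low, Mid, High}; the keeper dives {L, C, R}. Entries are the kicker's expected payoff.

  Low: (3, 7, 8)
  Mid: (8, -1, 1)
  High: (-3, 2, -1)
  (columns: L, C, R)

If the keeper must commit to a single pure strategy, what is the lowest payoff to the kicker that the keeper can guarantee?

7

Column maxima: L → 8, C → 7, R → 8.
The smallest of these is 7.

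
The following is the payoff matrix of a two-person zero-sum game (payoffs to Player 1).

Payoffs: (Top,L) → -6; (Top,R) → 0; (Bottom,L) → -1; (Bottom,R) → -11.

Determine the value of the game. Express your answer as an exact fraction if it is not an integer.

Row minima: Top → -6, Bottom → -11; maximin = -6.
Column maxima: L → -1, R → 0; minimax = -1.
-6 ≠ -1, so there is no saddle point; optimal play is mixed.
Let Player 1 play Top with probability p. Expected payoff against L: (-6)p + (-1)(1−p) = −5p − 1; against R: 0p + (-11)(1−p) = 11p − 11.
Setting these equal: −5p − 1 = 11p − 11 ⇒ −16p = -10 ⇒ p = 5/8, and the value is (-5)·(5/8) − 1 = -33/8.
For Player 2: with q = P(L), equating Top's and Bottom's payoffs gives −6q = 10q − 11 ⇒ q = 11/16.

-33/8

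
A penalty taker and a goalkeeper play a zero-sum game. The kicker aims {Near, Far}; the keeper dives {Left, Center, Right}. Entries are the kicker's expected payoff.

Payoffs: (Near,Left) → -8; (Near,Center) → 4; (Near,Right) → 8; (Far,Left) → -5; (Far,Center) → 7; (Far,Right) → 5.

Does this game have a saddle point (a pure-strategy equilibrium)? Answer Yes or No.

Row minima: Near → -8, Far → -5; maximin = -5.
Column maxima: Left → -5, Center → 7, Right → 8; minimax = -5.
maximin = minimax = -5, so a saddle point exists.

Yes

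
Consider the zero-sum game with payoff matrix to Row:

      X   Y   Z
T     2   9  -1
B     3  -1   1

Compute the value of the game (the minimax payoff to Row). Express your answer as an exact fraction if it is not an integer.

Row minima: T → -1, B → -1; maximin = -1.
Column maxima: X → 3, Y → 9, Z → 1; minimax = 1.
-1 ≠ 1, so there is no saddle point; optimal play is mixed.
X is strictly dominated by Z (it gives Row strictly more in every row), so Column never plays it.
On the remaining 2×2 (T, B vs Y, Z):
Let Row play T with probability p. Expected payoff against Y: 9p + (-1)(1−p) = 10p − 1; against Z: (-1)p + 1(1−p) = −2p + 1.
Setting these equal: 10p − 1 = −2p + 1 ⇒ 12p = 2 ⇒ p = 1/6, and the value is (10)·(1/6) − 1 = 2/3.
For Column: with q = P(Y), equating T's and B's payoffs gives 10q − 1 = −2q + 1 ⇒ q = 1/6.

2/3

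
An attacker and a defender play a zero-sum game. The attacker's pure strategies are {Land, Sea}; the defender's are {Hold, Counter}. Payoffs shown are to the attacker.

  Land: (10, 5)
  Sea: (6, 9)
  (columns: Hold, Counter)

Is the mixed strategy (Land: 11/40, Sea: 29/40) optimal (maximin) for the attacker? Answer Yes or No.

Against Hold this mix gives (11/40)·10 + (29/40)·6 = 71/10.
Against Counter this mix gives (11/40)·5 + (29/40)·9 = 79/10.
The defender will play Hold, holding the attacker to 71/10. Shifting weight toward the row that does better against Hold would raise this floor (the equalizing mix achieves 15/2 against both Hold and Counter), so the proposed strategy is not optimal.

No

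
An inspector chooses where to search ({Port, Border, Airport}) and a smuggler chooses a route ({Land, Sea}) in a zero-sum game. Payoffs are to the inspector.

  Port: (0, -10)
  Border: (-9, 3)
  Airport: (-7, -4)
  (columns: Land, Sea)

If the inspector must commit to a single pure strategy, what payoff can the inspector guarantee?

Row minima: Port → -10, Border → -9, Airport → -7.
The best of these is -7.

-7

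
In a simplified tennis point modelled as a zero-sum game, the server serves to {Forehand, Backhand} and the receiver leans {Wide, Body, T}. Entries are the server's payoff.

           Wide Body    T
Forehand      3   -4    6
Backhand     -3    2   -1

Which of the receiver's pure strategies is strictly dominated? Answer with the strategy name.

Wide holds the server's payoff strictly below T in every row: 3 < 6, -3 < -1.
So T is strictly dominated for the receiver.

T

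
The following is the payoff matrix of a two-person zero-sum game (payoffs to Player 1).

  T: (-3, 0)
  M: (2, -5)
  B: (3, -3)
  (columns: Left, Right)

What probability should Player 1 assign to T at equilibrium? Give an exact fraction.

Row minima: T → -3, M → -5, B → -3; maximin = -3.
Column maxima: Left → 3, Right → 0; minimax = 0.
-3 ≠ 0, so there is no saddle point; optimal play is mixed.
M is strictly dominated by B, so Player 1 never plays it.
On the remaining 2×2 (T, B vs Left, Right):
Let Player 1 play T with probability p. Expected payoff against Left: (-3)p + 3(1−p) = −6p + 3; against Right: 0p + (-3)(1−p) = 3p − 3.
Setting these equal: −6p + 3 = 3p − 3 ⇒ −9p = -6 ⇒ p = 2/3, and the value is (-6)·(2/3) + 3 = -1.
For Player 2: with q = P(Left), equating T's and B's payoffs gives −3q = 6q − 3 ⇒ q = 1/3.

2/3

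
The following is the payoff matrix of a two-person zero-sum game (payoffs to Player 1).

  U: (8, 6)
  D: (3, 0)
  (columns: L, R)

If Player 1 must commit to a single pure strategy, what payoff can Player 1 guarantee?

6

Row minima: U → 6, D → 0.
The best of these is 6.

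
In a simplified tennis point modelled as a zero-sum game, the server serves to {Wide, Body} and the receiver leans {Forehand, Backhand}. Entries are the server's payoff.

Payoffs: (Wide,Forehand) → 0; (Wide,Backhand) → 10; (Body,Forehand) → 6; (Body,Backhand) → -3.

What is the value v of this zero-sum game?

Row minima: Wide → 0, Body → -3; maximin = 0.
Column maxima: Forehand → 6, Backhand → 10; minimax = 6.
0 ≠ 6, so there is no saddle point; optimal play is mixed.
Let the server play Wide with probability p. Expected payoff against Forehand: 0p + 6(1−p) = −6p + 6; against Backhand: 10p + (-3)(1−p) = 13p − 3.
Setting these equal: −6p + 6 = 13p − 3 ⇒ −19p = -9 ⇒ p = 9/19, and the value is (-6)·(9/19) + 6 = 60/19.
For the receiver: with q = P(Forehand), equating Wide's and Body's payoffs gives −10q + 10 = 9q − 3 ⇒ q = 13/19.

60/19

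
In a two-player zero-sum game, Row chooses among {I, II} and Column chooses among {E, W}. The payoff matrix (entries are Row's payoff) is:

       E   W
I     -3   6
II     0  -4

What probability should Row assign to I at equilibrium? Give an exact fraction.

Row minima: I → -3, II → -4; maximin = -3.
Column maxima: E → 0, W → 6; minimax = 0.
-3 ≠ 0, so there is no saddle point; optimal play is mixed.
Let Row play I with probability p. Expected payoff against E: (-3)p + 0(1−p) = −3p; against W: 6p + (-4)(1−p) = 10p − 4.
Setting these equal: −3p = 10p − 4 ⇒ −13p = -4 ⇒ p = 4/13, and the value is (-3)·(4/13) = -12/13.
For Column: with q = P(E), equating I's and II's payoffs gives −9q + 6 = 4q − 4 ⇒ q = 10/13.

4/13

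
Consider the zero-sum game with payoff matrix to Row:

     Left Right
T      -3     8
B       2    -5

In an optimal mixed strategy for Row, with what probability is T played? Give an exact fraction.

7/18

Row minima: T → -3, B → -5; maximin = -3.
Column maxima: Left → 2, Right → 8; minimax = 2.
-3 ≠ 2, so there is no saddle point; optimal play is mixed.
Let Row play T with probability p. Expected payoff against Left: (-3)p + 2(1−p) = −5p + 2; against Right: 8p + (-5)(1−p) = 13p − 5.
Setting these equal: −5p + 2 = 13p − 5 ⇒ −18p = -7 ⇒ p = 7/18, and the value is (-5)·(7/18) + 2 = 1/18.
For Column: with q = P(Left), equating T's and B's payoffs gives −11q + 8 = 7q − 5 ⇒ q = 13/18.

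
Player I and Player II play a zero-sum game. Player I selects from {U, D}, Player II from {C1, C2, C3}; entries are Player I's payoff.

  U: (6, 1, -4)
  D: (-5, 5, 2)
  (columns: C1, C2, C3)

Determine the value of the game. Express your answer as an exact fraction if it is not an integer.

-8/17

Row minima: U → -4, D → -5; maximin = -4.
Column maxima: C1 → 6, C2 → 5, C3 → 2; minimax = 2.
-4 ≠ 2, so there is no saddle point; optimal play is mixed.
C2 is strictly dominated by C3 (it gives Player I strictly more in every row), so Player II never plays it.
On the remaining 2×2 (U, D vs C1, C3):
Let Player I play U with probability p. Expected payoff against C1: 6p + (-5)(1−p) = 11p − 5; against C3: (-4)p + 2(1−p) = −6p + 2.
Setting these equal: 11p − 5 = −6p + 2 ⇒ 17p = 7 ⇒ p = 7/17, and the value is (11)·(7/17) − 5 = -8/17.
For Player II: with q = P(C1), equating U's and D's payoffs gives 10q − 4 = −7q + 2 ⇒ q = 6/17.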